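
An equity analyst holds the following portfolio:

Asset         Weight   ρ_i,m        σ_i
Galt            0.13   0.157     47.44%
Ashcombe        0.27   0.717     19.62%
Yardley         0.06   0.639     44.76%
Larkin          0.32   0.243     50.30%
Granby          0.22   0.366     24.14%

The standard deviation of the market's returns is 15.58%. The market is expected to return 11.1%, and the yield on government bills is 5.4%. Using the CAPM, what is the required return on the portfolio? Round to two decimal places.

β_Galt = 0.157 × 47.44% / 15.58% = 0.4781
β_Ashcombe = 0.717 × 19.62% / 15.58% = 0.9029
β_Yardley = 0.639 × 44.76% / 15.58% = 1.8358
β_Larkin = 0.243 × 50.30% / 15.58% = 0.7845
β_Granby = 0.366 × 24.14% / 15.58% = 0.5671
β_P = Σ w_i β_i = 0.13×0.4781 + 0.27×0.9029 + 0.06×1.8358 + 0.32×0.7845 + 0.22×0.5671 = 0.7919
MRP = 11.1% − 5.4% = 5.70%
E(R_P) = R_f + β_P × MRP = 5.4% + 0.7919 × 5.7% = 9.91%

9.91%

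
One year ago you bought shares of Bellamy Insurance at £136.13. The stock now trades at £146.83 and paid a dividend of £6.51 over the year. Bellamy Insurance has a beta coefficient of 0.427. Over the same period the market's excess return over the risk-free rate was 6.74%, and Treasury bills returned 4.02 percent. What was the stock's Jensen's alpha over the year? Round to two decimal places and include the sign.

+5.74%

Realised HPR = (P1 + D1 − P0) / P0 = (146.83 + 6.51 − 136.13) / 136.13 = 17.21 / 136.13 = 12.6423%
CAPM required = R_f + β·MRP = 4.02% + 0.427 × 6.74% = 6.89798%
α = realised − required = 12.6423% − 6.89798% = +5.74%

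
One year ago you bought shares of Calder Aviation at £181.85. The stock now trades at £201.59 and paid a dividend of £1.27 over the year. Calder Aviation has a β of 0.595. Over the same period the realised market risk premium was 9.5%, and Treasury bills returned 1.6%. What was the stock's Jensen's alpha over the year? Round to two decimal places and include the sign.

+4.30%

Realised HPR = (P1 + D1 − P0) / P0 = (201.59 + 1.27 − 181.85) / 181.85 = 21.01 / 181.85 = 11.5535%
CAPM required = R_f + β·MRP = 1.6% + 0.595 × 9.5% = 7.2525%
α = realised − required = 11.5535% − 7.2525% = +4.30%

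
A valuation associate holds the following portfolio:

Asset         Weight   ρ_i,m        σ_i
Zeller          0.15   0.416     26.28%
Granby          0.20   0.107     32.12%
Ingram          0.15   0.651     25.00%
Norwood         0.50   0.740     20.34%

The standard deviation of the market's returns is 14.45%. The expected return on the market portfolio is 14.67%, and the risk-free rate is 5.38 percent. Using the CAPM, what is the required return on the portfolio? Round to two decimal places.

13.28%

β_Zeller = 0.416 × 26.28% / 14.45% = 0.7566
β_Granby = 0.107 × 32.12% / 14.45% = 0.2378
β_Ingram = 0.651 × 25.00% / 14.45% = 1.1263
β_Norwood = 0.740 × 20.34% / 14.45% = 1.0416
β_P = Σ w_i β_i = 0.15×0.7566 + 0.20×0.2378 + 0.15×1.1263 + 0.50×1.0416 = 0.8508
MRP = 14.67% − 5.38% = 9.29%
E(R_P) = R_f + β_P × MRP = 5.38% + 0.8508 × 9.29% = 13.28%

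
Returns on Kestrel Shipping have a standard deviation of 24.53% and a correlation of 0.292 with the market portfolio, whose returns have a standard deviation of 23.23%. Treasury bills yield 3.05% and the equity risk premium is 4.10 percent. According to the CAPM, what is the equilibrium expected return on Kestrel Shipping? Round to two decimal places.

4.31%

β = ρ × σ_i / σ_m = 0.292 × 24.53% / 23.23% = 0.3083
E(R) = 3.05% + 0.3083 × 4.10% = 4.31%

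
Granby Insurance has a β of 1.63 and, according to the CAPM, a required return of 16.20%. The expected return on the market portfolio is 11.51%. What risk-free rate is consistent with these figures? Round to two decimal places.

4.07%

E(R) = R_f + β(E(R_m) − R_f) = R_f(1 − β) + β·E(R_m)
16.20% = R_f × (1 − 1.63) + 1.63 × 11.51%
16.20% = R_f × -0.63 + 18.7613%
R_f = (16.20% − 18.7613%) / -0.63 = 4.07%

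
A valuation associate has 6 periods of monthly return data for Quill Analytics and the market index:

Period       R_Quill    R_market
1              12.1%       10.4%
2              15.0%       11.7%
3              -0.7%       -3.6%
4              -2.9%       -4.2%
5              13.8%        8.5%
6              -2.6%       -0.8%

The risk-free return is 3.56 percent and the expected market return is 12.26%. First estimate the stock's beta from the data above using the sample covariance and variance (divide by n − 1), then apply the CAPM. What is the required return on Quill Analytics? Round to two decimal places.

Mean R_i = (12.1 + 15.0 − 0.7 − 2.9 + 13.8 − 2.6) / 6 = 5.7833%
Mean R_m = (10.4 + 11.7 − 3.6 − 4.2 + 8.5 − 0.8) / 6 = 3.6667%
Σ(R_i − R̄_i)(R_m − R̄_m) = 308.1867  ⇒  Cov = 308.1867 / 5 = 61.6373
Σ(R_m − R̄_m)² = 267.8733  ⇒  Var(R_m) = 267.8733 / 5 = 53.5747
β = Cov / Var(R_m) = 61.6373 / 53.5747 = 1.1505
MRP = 12.26% − 3.56% = 8.70%
E(R) = R_f + β × MRP = 3.56% + 1.1505 × 8.70% = 13.57%

13.57%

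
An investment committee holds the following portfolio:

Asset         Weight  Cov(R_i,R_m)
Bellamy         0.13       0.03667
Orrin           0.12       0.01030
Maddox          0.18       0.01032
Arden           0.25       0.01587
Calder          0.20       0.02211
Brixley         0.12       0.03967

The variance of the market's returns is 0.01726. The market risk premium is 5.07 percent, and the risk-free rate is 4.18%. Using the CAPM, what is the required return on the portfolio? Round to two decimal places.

β_Bellamy = 0.03667 / 0.01726 = 2.1246
β_Orrin = 0.01030 / 0.01726 = 0.5968
β_Maddox = 0.01032 / 0.01726 = 0.5979
β_Arden = 0.01587 / 0.01726 = 0.9195
β_Calder = 0.02211 / 0.01726 = 1.2810
β_Brixley = 0.03967 / 0.01726 = 2.2984
β_P = Σ w_i β_i = 0.13×2.1246 + 0.12×0.5968 + 0.18×0.5979 + 0.25×0.9195 + 0.20×1.2810 + 0.12×2.2984 = 1.2173
E(R_P) = R_f + β_P × MRP = 4.18% + 1.2173 × 5.07% = 10.35%

10.35%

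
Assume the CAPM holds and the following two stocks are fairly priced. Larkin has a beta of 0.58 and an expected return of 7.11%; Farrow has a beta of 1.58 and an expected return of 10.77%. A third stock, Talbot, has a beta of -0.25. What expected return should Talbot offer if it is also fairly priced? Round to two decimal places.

4.07%

MRP (SML slope) = (10.77% − 7.11%) / (1.58 − 0.58) = 3.66% / 1.00 = 3.6600%
R_f (intercept) = 7.11% − 0.58 × 3.6600% = 4.9872%
E(R_Talbot) = R_f + β × MRP = 4.9872% + -0.25 × 3.6600% = 4.07%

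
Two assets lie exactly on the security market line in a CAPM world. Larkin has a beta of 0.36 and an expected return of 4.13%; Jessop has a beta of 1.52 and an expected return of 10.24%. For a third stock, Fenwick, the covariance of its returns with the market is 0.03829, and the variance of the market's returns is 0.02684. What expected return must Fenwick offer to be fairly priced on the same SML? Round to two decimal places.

9.75%

MRP = (10.24% − 4.13%) / (1.52 − 0.36) = 5.2672%
R_f = 4.13% − 0.36 × 5.2672% = 2.2338%
β_Fenwick = Cov / Var(R_m) = 0.03829 / 0.02684 = 1.4266
E(R_Fenwick) = R_f + β × MRP = 2.2338% + 1.4266 × 5.2672% = 9.75%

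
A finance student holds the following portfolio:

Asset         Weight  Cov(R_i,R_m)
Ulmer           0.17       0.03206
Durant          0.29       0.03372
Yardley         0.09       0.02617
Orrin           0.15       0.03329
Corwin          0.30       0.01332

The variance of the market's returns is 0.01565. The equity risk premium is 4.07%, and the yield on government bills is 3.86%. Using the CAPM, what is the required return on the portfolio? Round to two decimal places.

10.77%

β_Ulmer = 0.03206 / 0.01565 = 2.0486
β_Durant = 0.03372 / 0.01565 = 2.1546
β_Yardley = 0.02617 / 0.01565 = 1.6722
β_Orrin = 0.03329 / 0.01565 = 2.1272
β_Corwin = 0.01332 / 0.01565 = 0.8511
β_P = Σ w_i β_i = 0.17×2.0486 + 0.29×2.1546 + 0.09×1.6722 + 0.15×2.1272 + 0.30×0.8511 = 1.6980
E(R_P) = R_f + β_P × MRP = 3.86% + 1.6980 × 4.07% = 10.77%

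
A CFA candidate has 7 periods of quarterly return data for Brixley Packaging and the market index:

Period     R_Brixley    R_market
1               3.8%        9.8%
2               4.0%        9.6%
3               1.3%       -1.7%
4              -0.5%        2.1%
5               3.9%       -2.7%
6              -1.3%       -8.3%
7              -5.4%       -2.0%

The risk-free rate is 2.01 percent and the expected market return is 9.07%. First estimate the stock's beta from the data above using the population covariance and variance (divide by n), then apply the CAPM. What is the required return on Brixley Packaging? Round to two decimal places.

4.05%

Mean R_i = (3.8 + 4.0 + 1.3 − 0.5 + 3.9 − 1.3 − 5.4) / 7 = 0.8286%
Mean R_m = (9.8 + 9.6 − 1.7 + 2.1 − 2.7 − 8.3 − 2.0) / 7 = 0.9714%
Σ(R_i − R̄_i)(R_m − R̄_m) = 77.8057  ⇒  Cov = 77.8057 / 7 = 11.1151
Σ(R_m − R̄_m)² = 269.0743  ⇒  Var(R_m) = 269.0743 / 7 = 38.4392
β = Cov / Var(R_m) = 11.1151 / 38.4392 = 0.2892
MRP = 9.07% − 2.01% = 7.06%
E(R) = R_f + β × MRP = 2.01% + 0.2892 × 7.06% = 4.05%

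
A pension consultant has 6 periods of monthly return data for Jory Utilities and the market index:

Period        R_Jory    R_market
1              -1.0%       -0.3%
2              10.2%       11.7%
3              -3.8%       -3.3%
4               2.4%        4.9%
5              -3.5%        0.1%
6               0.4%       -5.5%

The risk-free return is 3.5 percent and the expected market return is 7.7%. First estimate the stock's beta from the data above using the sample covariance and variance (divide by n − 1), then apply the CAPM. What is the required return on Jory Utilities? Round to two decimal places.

6.45%

Mean R_i = (-1.0 + 10.2 − 3.8 + 2.4 − 3.5 + 0.4) / 6 = 0.7833%
Mean R_m = (-0.3 + 11.7 − 3.3 + 4.9 + 0.1 − 5.5) / 6 = 1.2667%
Σ(R_i − R̄_i)(R_m − R̄_m) = 135.4367  ⇒  Cov = 135.4367 / 5 = 27.0873
Σ(R_m − R̄_m)² = 192.5133  ⇒  Var(R_m) = 192.5133 / 5 = 38.5027
β = Cov / Var(R_m) = 27.0873 / 38.5027 = 0.7035
MRP = 7.7% − 3.5% = 4.20%
E(R) = R_f + β × MRP = 3.5% + 0.7035 × 4.2% = 6.45%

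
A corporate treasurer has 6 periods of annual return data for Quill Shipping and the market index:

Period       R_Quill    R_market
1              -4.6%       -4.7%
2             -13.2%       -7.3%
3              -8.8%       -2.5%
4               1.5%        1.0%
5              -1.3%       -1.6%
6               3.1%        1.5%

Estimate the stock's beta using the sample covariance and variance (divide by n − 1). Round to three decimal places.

1.685

Mean R_i = (-4.6 − 13.2 − 8.8 + 1.5 − 1.3 + 3.1) / 6 = -3.8833%
Mean R_m = (-4.7 − 7.3 − 2.5 + 1.0 − 1.6 + 1.5) / 6 = -2.2667%
Σ(R_i − R̄_i)(R_m − R̄_m) = 95.3967  ⇒  Cov = 95.3967 / 5 = 19.0793
Σ(R_m − R̄_m)² = 56.6133  ⇒  Var(R_m) = 56.6133 / 5 = 11.3227
β = Cov / Var(R_m) = 19.0793 / 11.3227 = 1.6850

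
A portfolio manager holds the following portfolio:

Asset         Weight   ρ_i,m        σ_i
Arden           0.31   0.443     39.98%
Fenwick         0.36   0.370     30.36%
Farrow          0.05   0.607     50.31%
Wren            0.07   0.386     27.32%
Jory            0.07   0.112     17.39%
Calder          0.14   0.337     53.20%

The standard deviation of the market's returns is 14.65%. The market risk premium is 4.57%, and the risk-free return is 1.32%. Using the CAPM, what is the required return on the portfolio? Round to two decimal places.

β_Arden = 0.443 × 39.98% / 14.65% = 1.2090
β_Fenwick = 0.370 × 30.36% / 14.65% = 0.7668
β_Farrow = 0.607 × 50.31% / 14.65% = 2.0845
β_Wren = 0.386 × 27.32% / 14.65% = 0.7198
β_Jory = 0.112 × 17.39% / 14.65% = 0.1329
β_Calder = 0.337 × 53.20% / 14.65% = 1.2238
β_P = Σ w_i β_i = 0.31×1.2090 + 0.36×0.7668 + 0.05×2.0845 + 0.07×0.7198 + 0.07×0.1329 + 0.14×1.2238 = 0.9861
E(R_P) = R_f + β_P × MRP = 1.32% + 0.9861 × 4.57% = 5.83%

5.83%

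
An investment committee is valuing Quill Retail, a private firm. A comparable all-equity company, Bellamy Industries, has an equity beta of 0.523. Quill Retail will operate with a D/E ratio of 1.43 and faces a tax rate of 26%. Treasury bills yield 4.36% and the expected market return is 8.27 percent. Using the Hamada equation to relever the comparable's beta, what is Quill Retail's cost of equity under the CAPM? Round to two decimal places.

β_L = β_U × [1 + (1 − t)(D/E)] = 0.523 × [1 + (1 − 0.26) × 1.43]
    = 0.523 × [1 + 0.74 × 1.43] = 0.523 × 2.0582 = 1.0764
MRP = 8.27% − 4.36% = 3.91%
E(R) = R_f + β_L × MRP = 4.36% + 1.0764 × 3.91% = 8.57%

8.57%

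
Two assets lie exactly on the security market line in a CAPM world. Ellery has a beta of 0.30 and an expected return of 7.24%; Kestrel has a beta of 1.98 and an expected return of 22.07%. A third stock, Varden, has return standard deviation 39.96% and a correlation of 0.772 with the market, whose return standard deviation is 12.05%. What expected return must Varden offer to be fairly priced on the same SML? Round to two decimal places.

MRP = (22.07% − 7.24%) / (1.98 − 0.30) = 8.8274%
R_f = 7.24% − 0.30 × 8.8274% = 4.5918%
β_Varden = ρ·σ_i/σ_m = 0.772 × 39.96 / 12.05 = 2.5601
E(R_Varden) = R_f + β × MRP = 4.5918% + 2.5601 × 8.8274% = 27.19%

27.19%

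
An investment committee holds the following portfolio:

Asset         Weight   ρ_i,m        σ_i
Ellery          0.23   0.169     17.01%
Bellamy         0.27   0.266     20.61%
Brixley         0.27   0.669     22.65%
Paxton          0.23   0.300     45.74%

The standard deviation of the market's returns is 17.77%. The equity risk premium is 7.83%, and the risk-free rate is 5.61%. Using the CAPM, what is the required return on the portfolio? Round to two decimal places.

9.75%

β_Ellery = 0.169 × 17.01% / 17.77% = 0.1618
β_Bellamy = 0.266 × 20.61% / 17.77% = 0.3085
β_Brixley = 0.669 × 22.65% / 17.77% = 0.8527
β_Paxton = 0.300 × 45.74% / 17.77% = 0.7722
β_P = Σ w_i β_i = 0.23×0.1618 + 0.27×0.3085 + 0.27×0.8527 + 0.23×0.7722 = 0.5283
E(R_P) = R_f + β_P × MRP = 5.61% + 0.5283 × 7.83% = 9.75%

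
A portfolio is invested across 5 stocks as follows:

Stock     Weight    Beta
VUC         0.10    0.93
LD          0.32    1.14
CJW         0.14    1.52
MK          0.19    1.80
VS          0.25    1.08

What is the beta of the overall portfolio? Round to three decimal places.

1.283

β_P = Σ w_i β_i = 0.10×0.93 + 0.32×1.14 + 0.14×1.52 + 0.19×1.80 + 0.25×1.08 = 1.2826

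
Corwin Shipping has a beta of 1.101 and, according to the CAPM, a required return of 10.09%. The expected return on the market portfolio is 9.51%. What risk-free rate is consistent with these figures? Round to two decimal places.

E(R) = R_f + β(E(R_m) − R_f) = R_f(1 − β) + β·E(R_m)
10.09% = R_f × (1 − 1.101) + 1.101 × 9.51%
10.09% = R_f × -0.101 + 10.47051%
R_f = (10.09% − 10.47051%) / -0.101 = 3.77%

3.77%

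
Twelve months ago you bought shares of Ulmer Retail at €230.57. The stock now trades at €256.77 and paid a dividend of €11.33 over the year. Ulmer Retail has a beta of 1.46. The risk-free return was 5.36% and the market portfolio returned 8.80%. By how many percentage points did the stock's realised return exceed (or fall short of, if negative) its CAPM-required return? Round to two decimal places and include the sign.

+5.89%

Realised HPR = (P1 + D1 − P0) / P0 = (256.77 + 11.33 − 230.57) / 230.57 = 37.53 / 230.57 = 16.2771%
MRP = 8.80% − 5.36% = 3.44%
CAPM required = R_f + β·MRP = 5.36% + 1.46 × 3.44% = 10.3824%
α = realised − required = 16.2771% − 10.3824% = +5.89%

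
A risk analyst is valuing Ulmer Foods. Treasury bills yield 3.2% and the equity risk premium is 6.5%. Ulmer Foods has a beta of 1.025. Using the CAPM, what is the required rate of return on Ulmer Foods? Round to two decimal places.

9.86%

E(R) = R_f + β × MRP = 3.2% + 1.025 × 6.5% = 9.86%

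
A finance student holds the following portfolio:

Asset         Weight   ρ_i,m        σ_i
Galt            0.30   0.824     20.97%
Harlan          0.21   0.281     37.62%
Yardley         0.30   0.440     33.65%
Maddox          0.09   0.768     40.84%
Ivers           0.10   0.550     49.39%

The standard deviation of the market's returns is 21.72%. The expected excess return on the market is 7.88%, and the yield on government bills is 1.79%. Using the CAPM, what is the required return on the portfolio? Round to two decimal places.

8.10%

β_Galt = 0.824 × 20.97% / 21.72% = 0.7955
β_Harlan = 0.281 × 37.62% / 21.72% = 0.4867
β_Yardley = 0.440 × 33.65% / 21.72% = 0.6817
β_Maddox = 0.768 × 40.84% / 21.72% = 1.4441
β_Ivers = 0.550 × 49.39% / 21.72% = 1.2507
β_P = Σ w_i β_i = 0.30×0.7955 + 0.21×0.4867 + 0.30×0.6817 + 0.09×1.4441 + 0.10×1.2507 = 0.8004
E(R_P) = R_f + β_P × MRP = 1.79% + 0.8004 × 7.88% = 8.10%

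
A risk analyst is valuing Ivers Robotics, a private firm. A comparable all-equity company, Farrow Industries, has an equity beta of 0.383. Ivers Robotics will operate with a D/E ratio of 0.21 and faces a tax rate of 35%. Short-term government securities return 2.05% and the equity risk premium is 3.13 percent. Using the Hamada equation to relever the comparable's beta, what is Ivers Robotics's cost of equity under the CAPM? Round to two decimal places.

3.41%

β_L = β_U × [1 + (1 − t)(D/E)] = 0.383 × [1 + (1 − 0.35) × 0.21]
    = 0.383 × [1 + 0.65 × 0.21] = 0.383 × 1.1365 = 0.4353
E(R) = R_f + β_L × MRP = 2.05% + 0.4353 × 3.13% = 3.41%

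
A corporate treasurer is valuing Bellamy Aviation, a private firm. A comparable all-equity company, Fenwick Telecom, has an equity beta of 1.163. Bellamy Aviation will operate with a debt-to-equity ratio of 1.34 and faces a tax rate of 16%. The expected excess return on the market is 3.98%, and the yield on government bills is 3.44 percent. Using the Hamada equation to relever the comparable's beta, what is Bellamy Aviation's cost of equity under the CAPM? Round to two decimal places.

13.28%

β_L = β_U × [1 + (1 − t)(D/E)] = 1.163 × [1 + (1 − 0.16) × 1.34]
    = 1.163 × [1 + 0.84 × 1.34] = 1.163 × 2.1256 = 2.4721
E(R) = R_f + β_L × MRP = 3.44% + 2.4721 × 3.98% = 13.28%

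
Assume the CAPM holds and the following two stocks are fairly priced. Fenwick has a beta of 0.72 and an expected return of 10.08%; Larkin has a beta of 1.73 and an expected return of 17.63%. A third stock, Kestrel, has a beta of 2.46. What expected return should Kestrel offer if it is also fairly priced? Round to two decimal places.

23.09%

MRP (SML slope) = (17.63% − 10.08%) / (1.73 − 0.72) = 7.55% / 1.01 = 7.4752%
R_f (intercept) = 10.08% − 0.72 × 7.4752% = 4.6979%
E(R_Kestrel) = R_f + β × MRP = 4.6979% + 2.46 × 7.4752% = 23.09%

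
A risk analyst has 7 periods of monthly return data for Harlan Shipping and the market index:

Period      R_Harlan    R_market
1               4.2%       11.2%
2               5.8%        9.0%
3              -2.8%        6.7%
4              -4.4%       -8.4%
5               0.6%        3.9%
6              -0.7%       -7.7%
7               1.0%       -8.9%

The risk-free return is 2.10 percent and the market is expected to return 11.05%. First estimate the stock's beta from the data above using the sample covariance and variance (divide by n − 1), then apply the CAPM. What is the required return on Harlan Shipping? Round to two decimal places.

Mean R_i = (4.2 + 5.8 − 2.8 − 4.4 + 0.6 − 0.7 + 1.0) / 7 = 0.5286%
Mean R_m = (11.2 + 9.0 + 6.7 − 8.4 + 3.9 − 7.7 − 8.9) / 7 = 0.8286%
Σ(R_i − R̄_i)(R_m − R̄_m) = 113.2043  ⇒  Cov = 113.2043 / 6 = 18.8674
Σ(R_m − R̄_m)² = 470.7943  ⇒  Var(R_m) = 470.7943 / 6 = 78.4657
β = Cov / Var(R_m) = 18.8674 / 78.4657 = 0.2405
MRP = 11.05% − 2.10% = 8.95%
E(R) = R_f + β × MRP = 2.10% + 0.2405 × 8.95% = 4.25%

4.25%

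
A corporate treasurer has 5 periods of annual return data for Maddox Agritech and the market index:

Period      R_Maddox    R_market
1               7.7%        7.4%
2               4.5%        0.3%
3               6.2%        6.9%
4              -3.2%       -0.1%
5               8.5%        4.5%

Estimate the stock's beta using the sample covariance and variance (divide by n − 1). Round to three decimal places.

Mean R_i = (7.7 + 4.5 + 6.2 − 3.2 + 8.5) / 5 = 4.7400%
Mean R_m = (7.4 + 0.3 + 6.9 − 0.1 + 4.5) / 5 = 3.8000%
Σ(R_i − R̄_i)(R_m − R̄_m) = 49.6200  ⇒  Cov = 49.6200 / 4 = 12.4050
Σ(R_m − R̄_m)² = 50.5200  ⇒  Var(R_m) = 50.5200 / 4 = 12.6300
β = Cov / Var(R_m) = 12.4050 / 12.6300 = 0.9822

0.982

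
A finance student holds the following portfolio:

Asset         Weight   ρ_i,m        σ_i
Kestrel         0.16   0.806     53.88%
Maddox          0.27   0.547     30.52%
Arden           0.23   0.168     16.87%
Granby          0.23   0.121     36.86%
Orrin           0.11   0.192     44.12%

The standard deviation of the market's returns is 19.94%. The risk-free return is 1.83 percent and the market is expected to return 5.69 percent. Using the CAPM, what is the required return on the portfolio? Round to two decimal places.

β_Kestrel = 0.806 × 53.88% / 19.94% = 2.1779
β_Maddox = 0.547 × 30.52% / 19.94% = 0.8372
β_Arden = 0.168 × 16.87% / 19.94% = 0.1421
β_Granby = 0.121 × 36.86% / 19.94% = 0.2237
β_Orrin = 0.192 × 44.12% / 19.94% = 0.4248
β_P = Σ w_i β_i = 0.16×2.1779 + 0.27×0.8372 + 0.23×0.1421 + 0.23×0.2237 + 0.11×0.4248 = 0.7054
MRP = 5.69% − 1.83% = 3.86%
E(R_P) = R_f + β_P × MRP = 1.83% + 0.7054 × 3.86% = 4.55%

4.55%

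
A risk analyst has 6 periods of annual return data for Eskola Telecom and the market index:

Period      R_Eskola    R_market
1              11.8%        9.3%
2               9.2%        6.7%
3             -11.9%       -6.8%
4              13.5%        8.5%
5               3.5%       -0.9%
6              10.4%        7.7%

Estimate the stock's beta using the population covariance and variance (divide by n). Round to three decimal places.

1.405

Mean R_i = (11.8 + 9.2 − 11.9 + 13.5 + 3.5 + 10.4) / 6 = 6.0833%
Mean R_m = (9.3 + 6.7 − 6.8 + 8.5 − 0.9 + 7.7) / 6 = 4.0833%
Σ(R_i − R̄_i)(R_m − R̄_m) = 294.9383  ⇒  Cov = 294.9383 / 6 = 49.1564
Σ(R_m − R̄_m)² = 209.9283  ⇒  Var(R_m) = 209.9283 / 6 = 34.9881
β = Cov / Var(R_m) = 49.1564 / 34.9881 = 1.4049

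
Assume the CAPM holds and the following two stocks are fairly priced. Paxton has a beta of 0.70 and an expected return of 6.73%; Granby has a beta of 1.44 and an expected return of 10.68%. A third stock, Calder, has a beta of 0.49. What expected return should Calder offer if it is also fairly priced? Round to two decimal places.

MRP (SML slope) = (10.68% − 6.73%) / (1.44 − 0.70) = 3.95% / 0.74 = 5.3378%
R_f (intercept) = 6.73% − 0.70 × 5.3378% = 2.9935%
E(R_Calder) = R_f + β × MRP = 2.9935% + 0.49 × 5.3378% = 5.61%

5.61%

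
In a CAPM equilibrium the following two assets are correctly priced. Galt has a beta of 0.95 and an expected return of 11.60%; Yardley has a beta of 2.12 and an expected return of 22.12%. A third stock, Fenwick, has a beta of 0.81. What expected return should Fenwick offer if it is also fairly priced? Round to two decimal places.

MRP (SML slope) = (22.12% − 11.60%) / (2.12 − 0.95) = 10.52% / 1.17 = 8.9915%
R_f (intercept) = 11.60% − 0.95 × 8.9915% = 3.0581%
E(R_Fenwick) = R_f + β × MRP = 3.0581% + 0.81 × 8.9915% = 10.34%

10.34%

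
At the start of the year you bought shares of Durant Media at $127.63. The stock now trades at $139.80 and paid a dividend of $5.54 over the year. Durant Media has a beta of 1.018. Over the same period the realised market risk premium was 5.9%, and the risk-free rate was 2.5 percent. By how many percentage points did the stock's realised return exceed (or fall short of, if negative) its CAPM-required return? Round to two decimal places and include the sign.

+5.37%

Realised HPR = (P1 + D1 − P0) / P0 = (139.80 + 5.54 − 127.63) / 127.63 = 17.71 / 127.63 = 13.8760%
CAPM required = R_f + β·MRP = 2.5% + 1.018 × 5.9% = 8.5062%
α = realised − required = 13.8760% − 8.5062% = +5.37%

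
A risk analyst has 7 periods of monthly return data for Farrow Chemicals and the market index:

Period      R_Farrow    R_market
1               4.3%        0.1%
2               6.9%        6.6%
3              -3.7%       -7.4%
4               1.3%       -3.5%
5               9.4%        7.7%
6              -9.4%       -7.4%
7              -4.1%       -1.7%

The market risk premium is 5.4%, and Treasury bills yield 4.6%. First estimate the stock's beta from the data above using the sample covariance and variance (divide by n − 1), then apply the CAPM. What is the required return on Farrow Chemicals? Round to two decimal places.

Mean R_i = (4.3 + 6.9 − 3.7 + 1.3 + 9.4 − 9.4 − 4.1) / 7 = 0.6714%
Mean R_m = (0.1 + 6.6 − 7.4 − 3.5 + 7.7 − 7.4 − 1.7) / 7 = -0.8000%
Σ(R_i − R̄_i)(R_m − R̄_m) = 221.4700  ⇒  Cov = 221.4700 / 6 = 36.9117
Σ(R_m − R̄_m)² = 223.0400  ⇒  Var(R_m) = 223.0400 / 6 = 37.1733
β = Cov / Var(R_m) = 36.9117 / 37.1733 = 0.9930
E(R) = R_f + β × MRP = 4.6% + 0.9930 × 5.4% = 9.96%

9.96%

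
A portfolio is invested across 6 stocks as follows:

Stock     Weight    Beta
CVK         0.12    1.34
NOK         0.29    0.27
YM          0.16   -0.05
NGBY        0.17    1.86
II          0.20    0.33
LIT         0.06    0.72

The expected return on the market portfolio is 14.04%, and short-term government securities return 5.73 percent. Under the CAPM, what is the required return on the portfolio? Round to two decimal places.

β_P = Σ w_i β_i = 0.12×1.34 + 0.29×0.27 + 0.16×-0.05 + 0.17×1.86 + 0.20×0.33 + 0.06×0.72 = 0.6565
MRP = 14.04% − 5.73% = 8.31%
E(R_P) = R_f + β_P × MRP = 5.73% + 0.6565 × 8.31% = 11.19%

11.19%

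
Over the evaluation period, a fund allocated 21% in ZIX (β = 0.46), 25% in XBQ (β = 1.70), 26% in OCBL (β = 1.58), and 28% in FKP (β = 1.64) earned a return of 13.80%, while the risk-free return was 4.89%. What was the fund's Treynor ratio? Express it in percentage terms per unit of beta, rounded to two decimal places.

β_P = 0.21×0.46 + 0.25×1.70 + 0.26×1.58 + 0.28×1.64 = 1.3916
Treynor = (R_P − R_f) / β_P = (13.80% − 4.89%) / 1.3916 = 8.91% / 1.3916 = 6.40%

6.40%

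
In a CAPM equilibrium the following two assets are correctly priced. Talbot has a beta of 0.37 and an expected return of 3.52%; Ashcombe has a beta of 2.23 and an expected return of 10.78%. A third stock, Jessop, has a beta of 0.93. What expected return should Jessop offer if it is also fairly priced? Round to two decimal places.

MRP (SML slope) = (10.78% − 3.52%) / (2.23 − 0.37) = 7.26% / 1.86 = 3.9032%
R_f (intercept) = 3.52% − 0.37 × 3.9032% = 2.0758%
E(R_Jessop) = R_f + β × MRP = 2.0758% + 0.93 × 3.9032% = 5.71%

5.71%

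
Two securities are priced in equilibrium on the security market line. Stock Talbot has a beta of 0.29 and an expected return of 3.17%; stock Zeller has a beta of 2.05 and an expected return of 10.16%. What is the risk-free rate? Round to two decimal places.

Both satisfy E(R) = R_f + β·MRP, so the slope of the SML is
MRP = (10.16% − 3.17%) / (2.05 − 0.29) = 6.99% / 1.76 = 3.9716%
R_f = E(R_Talbot) − β_Talbot·MRP = 3.17% − 0.29 × 3.9716% = 2.0182%

2.02%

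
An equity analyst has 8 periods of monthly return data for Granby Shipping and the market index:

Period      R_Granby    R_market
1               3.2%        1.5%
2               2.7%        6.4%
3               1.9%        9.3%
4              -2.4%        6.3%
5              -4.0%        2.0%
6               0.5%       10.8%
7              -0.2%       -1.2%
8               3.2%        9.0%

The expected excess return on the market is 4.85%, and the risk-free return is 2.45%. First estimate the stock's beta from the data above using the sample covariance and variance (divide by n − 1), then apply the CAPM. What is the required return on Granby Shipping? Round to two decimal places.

3.35%

Mean R_i = (3.2 + 2.7 + 1.9 − 2.4 − 4.0 + 0.5 − 0.2 + 3.2) / 8 = 0.6125%
Mean R_m = (1.5 + 6.4 + 9.3 + 6.3 + 2.0 + 10.8 − 1.2 + 9.0) / 8 = 5.5125%
Σ(R_i − R̄_i)(R_m − R̄_m) = 24.0588  ⇒  Cov = 24.0588 / 7 = 3.4370
Σ(R_m − R̄_m)² = 129.3688  ⇒  Var(R_m) = 129.3688 / 7 = 18.4813
β = Cov / Var(R_m) = 3.4370 / 18.4813 = 0.1860
E(R) = R_f + β × MRP = 2.45% + 0.1860 × 4.85% = 3.35%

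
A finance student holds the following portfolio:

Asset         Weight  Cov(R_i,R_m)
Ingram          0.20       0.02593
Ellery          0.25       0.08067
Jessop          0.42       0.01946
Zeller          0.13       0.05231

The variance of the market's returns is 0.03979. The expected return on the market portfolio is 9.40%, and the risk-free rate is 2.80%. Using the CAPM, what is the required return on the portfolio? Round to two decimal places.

β_Ingram = 0.02593 / 0.03979 = 0.6517
β_Ellery = 0.08067 / 0.03979 = 2.0274
β_Jessop = 0.01946 / 0.03979 = 0.4891
β_Zeller = 0.05231 / 0.03979 = 1.3147
β_P = Σ w_i β_i = 0.20×0.6517 + 0.25×2.0274 + 0.42×0.4891 + 0.13×1.3147 = 1.0135
MRP = 9.40% − 2.80% = 6.60%
E(R_P) = R_f + β_P × MRP = 2.80% + 1.0135 × 6.60% = 9.49%

9.49%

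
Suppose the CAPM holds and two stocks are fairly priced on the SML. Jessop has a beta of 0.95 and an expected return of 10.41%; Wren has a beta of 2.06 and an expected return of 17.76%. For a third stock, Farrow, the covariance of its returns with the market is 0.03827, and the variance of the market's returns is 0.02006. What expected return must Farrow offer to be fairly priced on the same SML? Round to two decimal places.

MRP = (17.76% − 10.41%) / (2.06 − 0.95) = 6.6216%
R_f = 10.41% − 0.95 × 6.6216% = 4.1195%
β_Farrow = Cov / Var(R_m) = 0.03827 / 0.02006 = 1.9078
E(R_Farrow) = R_f + β × MRP = 4.1195% + 1.9078 × 6.6216% = 16.75%

16.75%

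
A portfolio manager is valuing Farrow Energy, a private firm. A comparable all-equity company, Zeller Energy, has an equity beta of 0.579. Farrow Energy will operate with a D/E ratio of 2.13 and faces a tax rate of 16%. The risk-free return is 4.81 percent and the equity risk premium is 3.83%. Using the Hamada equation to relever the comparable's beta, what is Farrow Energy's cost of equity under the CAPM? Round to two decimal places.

β_L = β_U × [1 + (1 − t)(D/E)] = 0.579 × [1 + (1 − 0.16) × 2.13]
    = 0.579 × [1 + 0.84 × 2.13] = 0.579 × 2.7892 = 1.6149
E(R) = R_f + β_L × MRP = 4.81% + 1.6149 × 3.83% = 11.00%

11.00%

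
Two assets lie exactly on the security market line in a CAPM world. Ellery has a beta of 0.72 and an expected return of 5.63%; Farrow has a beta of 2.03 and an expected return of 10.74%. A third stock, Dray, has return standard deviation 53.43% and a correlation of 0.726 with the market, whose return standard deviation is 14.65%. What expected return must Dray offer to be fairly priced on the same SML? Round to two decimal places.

MRP = (10.74% − 5.63%) / (2.03 − 0.72) = 3.9008%
R_f = 5.63% − 0.72 × 3.9008% = 2.8214%
β_Dray = ρ·σ_i/σ_m = 0.726 × 53.43 / 14.65 = 2.6478
E(R_Dray) = R_f + β × MRP = 2.8214% + 2.6478 × 3.9008% = 13.15%

13.15%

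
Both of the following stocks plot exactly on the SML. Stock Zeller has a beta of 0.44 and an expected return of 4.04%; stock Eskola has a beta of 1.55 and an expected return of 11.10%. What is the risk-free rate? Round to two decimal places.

1.24%

Both satisfy E(R) = R_f + β·MRP, so the slope of the SML is
MRP = (11.10% − 4.04%) / (1.55 − 0.44) = 7.06% / 1.11 = 6.3604%
R_f = E(R_Zeller) − β_Zeller·MRP = 4.04% − 0.44 × 6.3604% = 1.2414%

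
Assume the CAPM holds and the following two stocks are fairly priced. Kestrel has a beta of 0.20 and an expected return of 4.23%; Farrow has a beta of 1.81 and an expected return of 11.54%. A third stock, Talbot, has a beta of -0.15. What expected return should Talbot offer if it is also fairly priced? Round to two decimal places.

MRP (SML slope) = (11.54% − 4.23%) / (1.81 − 0.20) = 7.31% / 1.61 = 4.5404%
R_f (intercept) = 4.23% − 0.20 × 4.5404% = 3.3219%
E(R_Talbot) = R_f + β × MRP = 3.3219% + -0.15 × 4.5404% = 2.64%

2.64%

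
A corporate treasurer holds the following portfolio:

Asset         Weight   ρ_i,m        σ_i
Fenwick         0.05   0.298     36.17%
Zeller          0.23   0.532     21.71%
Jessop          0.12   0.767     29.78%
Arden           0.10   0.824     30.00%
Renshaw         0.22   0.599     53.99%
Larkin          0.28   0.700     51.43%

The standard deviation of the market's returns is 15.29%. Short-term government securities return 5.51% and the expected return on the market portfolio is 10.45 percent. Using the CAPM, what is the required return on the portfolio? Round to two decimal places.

β_Fenwick = 0.298 × 36.17% / 15.29% = 0.7049
β_Zeller = 0.532 × 21.71% / 15.29% = 0.7554
β_Jessop = 0.767 × 29.78% / 15.29% = 1.4939
β_Arden = 0.824 × 30.00% / 15.29% = 1.6167
β_Renshaw = 0.599 × 53.99% / 15.29% = 2.1151
β_Larkin = 0.700 × 51.43% / 15.29% = 2.3545
β_P = Σ w_i β_i = 0.05×0.7049 + 0.23×0.7554 + 0.12×1.4939 + 0.10×1.6167 + 0.22×2.1151 + 0.28×2.3545 = 1.6745
MRP = 10.45% − 5.51% = 4.94%
E(R_P) = R_f + β_P × MRP = 5.51% + 1.6745 × 4.94% = 13.78%

13.78%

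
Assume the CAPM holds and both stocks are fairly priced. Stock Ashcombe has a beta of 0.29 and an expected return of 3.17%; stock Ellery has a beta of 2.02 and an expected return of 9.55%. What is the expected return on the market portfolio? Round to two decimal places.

Both satisfy E(R) = R_f + β·MRP, so the slope of the SML is
MRP = (9.55% − 3.17%) / (2.02 − 0.29) = 6.38% / 1.73 = 3.6879%
R_f = E(R_Ashcombe) − β_Ashcombe·MRP = 3.17% − 0.29 × 3.6879% = 2.1005%
E(R_m) = R_f + MRP = 2.1005% + 3.6879% = 5.79%

5.79%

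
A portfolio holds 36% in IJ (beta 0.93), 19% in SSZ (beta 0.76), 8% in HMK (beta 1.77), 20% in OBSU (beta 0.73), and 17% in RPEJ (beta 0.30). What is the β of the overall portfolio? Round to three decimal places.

0.818

β_P = Σ w_i β_i = 0.36×0.93 + 0.19×0.76 + 0.08×1.77 + 0.20×0.73 + 0.17×0.30 = 0.8178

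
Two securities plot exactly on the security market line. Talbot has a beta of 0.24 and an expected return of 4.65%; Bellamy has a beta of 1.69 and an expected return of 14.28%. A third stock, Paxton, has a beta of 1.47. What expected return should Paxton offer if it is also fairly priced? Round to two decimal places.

12.82%

MRP (SML slope) = (14.28% − 4.65%) / (1.69 − 0.24) = 9.63% / 1.45 = 6.6414%
R_f (intercept) = 4.65% − 0.24 × 6.6414% = 3.0561%
E(R_Paxton) = R_f + β × MRP = 3.0561% + 1.47 × 6.6414% = 12.82%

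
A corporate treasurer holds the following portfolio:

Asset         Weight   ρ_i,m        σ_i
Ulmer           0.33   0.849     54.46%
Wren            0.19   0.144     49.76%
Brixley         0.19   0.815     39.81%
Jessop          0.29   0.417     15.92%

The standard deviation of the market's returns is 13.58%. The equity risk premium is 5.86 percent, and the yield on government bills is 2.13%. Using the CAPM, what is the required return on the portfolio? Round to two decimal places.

β_Ulmer = 0.849 × 54.46% / 13.58% = 3.4048
β_Wren = 0.144 × 49.76% / 13.58% = 0.5276
β_Brixley = 0.815 × 39.81% / 13.58% = 2.3892
β_Jessop = 0.417 × 15.92% / 13.58% = 0.4889
β_P = Σ w_i β_i = 0.33×3.4048 + 0.19×0.5276 + 0.19×2.3892 + 0.29×0.4889 = 1.8196
E(R_P) = R_f + β_P × MRP = 2.13% + 1.8196 × 5.86% = 12.79%

12.79%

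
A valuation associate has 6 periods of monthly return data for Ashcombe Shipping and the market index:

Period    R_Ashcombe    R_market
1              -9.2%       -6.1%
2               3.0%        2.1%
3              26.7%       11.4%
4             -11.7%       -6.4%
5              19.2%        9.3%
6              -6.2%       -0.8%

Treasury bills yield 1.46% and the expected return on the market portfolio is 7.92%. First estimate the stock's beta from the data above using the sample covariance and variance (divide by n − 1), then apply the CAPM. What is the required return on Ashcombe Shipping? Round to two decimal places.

Mean R_i = (-9.2 + 3.0 + 26.7 − 11.7 + 19.2 − 6.2) / 6 = 3.6333%
Mean R_m = (-6.1 + 2.1 + 11.4 − 6.4 + 9.3 − 0.8) / 6 = 1.5833%
Σ(R_i − R̄_i)(R_m − R̄_m) = 590.6833  ⇒  Cov = 590.6833 / 5 = 118.1367
Σ(R_m − R̄_m)² = 284.6283  ⇒  Var(R_m) = 284.6283 / 5 = 56.9257
β = Cov / Var(R_m) = 118.1367 / 56.9257 = 2.0753
MRP = 7.92% − 1.46% = 6.46%
E(R) = R_f + β × MRP = 1.46% + 2.0753 × 6.46% = 14.87%

14.87%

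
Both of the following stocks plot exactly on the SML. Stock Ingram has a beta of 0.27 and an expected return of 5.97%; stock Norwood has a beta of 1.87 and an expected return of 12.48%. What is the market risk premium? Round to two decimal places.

Both satisfy E(R) = R_f + β·MRP, so the slope of the SML is
MRP = (12.48% − 5.97%) / (1.87 − 0.27) = 6.51% / 1.60 = 4.0688%

4.07%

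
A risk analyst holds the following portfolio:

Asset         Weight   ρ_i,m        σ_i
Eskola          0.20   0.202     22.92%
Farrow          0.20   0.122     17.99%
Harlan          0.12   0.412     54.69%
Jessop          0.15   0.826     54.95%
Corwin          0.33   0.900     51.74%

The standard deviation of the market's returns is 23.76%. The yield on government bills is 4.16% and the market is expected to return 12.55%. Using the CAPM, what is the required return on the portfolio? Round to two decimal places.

13.43%

β_Eskola = 0.202 × 22.92% / 23.76% = 0.1949
β_Farrow = 0.122 × 17.99% / 23.76% = 0.0924
β_Harlan = 0.412 × 54.69% / 23.76% = 0.9483
β_Jessop = 0.826 × 54.95% / 23.76% = 1.9103
β_Corwin = 0.900 × 51.74% / 23.76% = 1.9598
β_P = Σ w_i β_i = 0.20×0.1949 + 0.20×0.0924 + 0.12×0.9483 + 0.15×1.9103 + 0.33×1.9598 = 1.1045
MRP = 12.55% − 4.16% = 8.39%
E(R_P) = R_f + β_P × MRP = 4.16% + 1.1045 × 8.39% = 13.43%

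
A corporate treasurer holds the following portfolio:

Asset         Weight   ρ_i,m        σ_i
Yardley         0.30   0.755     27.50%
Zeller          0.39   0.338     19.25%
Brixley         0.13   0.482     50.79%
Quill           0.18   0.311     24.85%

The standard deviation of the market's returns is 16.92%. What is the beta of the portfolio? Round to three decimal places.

0.788

β_Yardley = 0.755 × 27.50% / 16.92% = 1.2271
β_Zeller = 0.338 × 19.25% / 16.92% = 0.3845
β_Brixley = 0.482 × 50.79% / 16.92% = 1.4469
β_Quill = 0.311 × 24.85% / 16.92% = 0.4568
β_P = Σ w_i β_i = 0.30×1.2271 + 0.39×0.3845 + 0.13×1.4469 + 0.18×0.4568 = 0.7884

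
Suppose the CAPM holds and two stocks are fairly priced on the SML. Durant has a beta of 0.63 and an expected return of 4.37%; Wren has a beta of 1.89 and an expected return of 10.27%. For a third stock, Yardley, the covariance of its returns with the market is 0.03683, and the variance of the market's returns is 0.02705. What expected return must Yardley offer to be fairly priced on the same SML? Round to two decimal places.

MRP = (10.27% − 4.37%) / (1.89 − 0.63) = 4.6825%
R_f = 4.37% − 0.63 × 4.6825% = 1.4200%
β_Yardley = Cov / Var(R_m) = 0.03683 / 0.02705 = 1.3616
E(R_Yardley) = R_f + β × MRP = 1.4200% + 1.3616 × 4.6825% = 7.80%

7.80%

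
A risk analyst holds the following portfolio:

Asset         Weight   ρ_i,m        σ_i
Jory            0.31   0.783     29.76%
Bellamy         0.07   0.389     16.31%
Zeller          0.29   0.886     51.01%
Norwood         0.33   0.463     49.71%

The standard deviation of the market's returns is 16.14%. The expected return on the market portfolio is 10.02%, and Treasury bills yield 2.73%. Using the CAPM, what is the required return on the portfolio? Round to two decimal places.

15.54%

β_Jory = 0.783 × 29.76% / 16.14% = 1.4437
β_Bellamy = 0.389 × 16.31% / 16.14% = 0.3931
β_Zeller = 0.886 × 51.01% / 16.14% = 2.8002
β_Norwood = 0.463 × 49.71% / 16.14% = 1.4260
β_P = Σ w_i β_i = 0.31×1.4437 + 0.07×0.3931 + 0.29×2.8002 + 0.33×1.4260 = 1.7577
MRP = 10.02% − 2.73% = 7.29%
E(R_P) = R_f + β_P × MRP = 2.73% + 1.7577 × 7.29% = 15.54%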